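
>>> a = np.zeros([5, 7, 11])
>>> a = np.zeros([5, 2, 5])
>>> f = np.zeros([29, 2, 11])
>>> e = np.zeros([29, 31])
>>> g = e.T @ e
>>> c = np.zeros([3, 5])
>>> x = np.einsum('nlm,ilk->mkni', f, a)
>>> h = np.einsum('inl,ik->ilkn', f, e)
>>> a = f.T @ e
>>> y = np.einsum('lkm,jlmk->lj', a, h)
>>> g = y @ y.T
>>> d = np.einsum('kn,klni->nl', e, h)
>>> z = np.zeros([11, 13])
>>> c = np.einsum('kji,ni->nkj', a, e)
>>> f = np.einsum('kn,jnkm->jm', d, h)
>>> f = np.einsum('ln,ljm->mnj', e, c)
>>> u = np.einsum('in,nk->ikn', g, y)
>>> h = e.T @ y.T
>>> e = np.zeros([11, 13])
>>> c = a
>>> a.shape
(11, 2, 31)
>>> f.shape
(2, 31, 11)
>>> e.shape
(11, 13)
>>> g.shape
(11, 11)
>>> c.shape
(11, 2, 31)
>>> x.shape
(11, 5, 29, 5)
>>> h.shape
(31, 11)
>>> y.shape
(11, 29)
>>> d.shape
(31, 11)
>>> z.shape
(11, 13)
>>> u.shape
(11, 29, 11)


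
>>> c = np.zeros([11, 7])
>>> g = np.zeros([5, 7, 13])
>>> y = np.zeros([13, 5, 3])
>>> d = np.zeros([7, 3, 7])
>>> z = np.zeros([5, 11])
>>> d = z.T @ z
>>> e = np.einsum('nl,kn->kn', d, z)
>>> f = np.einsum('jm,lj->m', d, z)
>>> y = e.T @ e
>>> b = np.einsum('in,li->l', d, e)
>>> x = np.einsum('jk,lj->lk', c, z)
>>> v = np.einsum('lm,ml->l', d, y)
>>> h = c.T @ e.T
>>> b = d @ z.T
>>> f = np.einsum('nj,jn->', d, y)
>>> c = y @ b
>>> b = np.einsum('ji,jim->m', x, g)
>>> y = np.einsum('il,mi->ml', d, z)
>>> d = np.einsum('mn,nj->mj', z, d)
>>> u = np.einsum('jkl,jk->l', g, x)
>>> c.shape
(11, 5)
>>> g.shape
(5, 7, 13)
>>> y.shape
(5, 11)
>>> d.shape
(5, 11)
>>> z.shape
(5, 11)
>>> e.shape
(5, 11)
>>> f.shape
()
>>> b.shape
(13,)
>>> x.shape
(5, 7)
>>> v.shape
(11,)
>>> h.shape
(7, 5)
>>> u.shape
(13,)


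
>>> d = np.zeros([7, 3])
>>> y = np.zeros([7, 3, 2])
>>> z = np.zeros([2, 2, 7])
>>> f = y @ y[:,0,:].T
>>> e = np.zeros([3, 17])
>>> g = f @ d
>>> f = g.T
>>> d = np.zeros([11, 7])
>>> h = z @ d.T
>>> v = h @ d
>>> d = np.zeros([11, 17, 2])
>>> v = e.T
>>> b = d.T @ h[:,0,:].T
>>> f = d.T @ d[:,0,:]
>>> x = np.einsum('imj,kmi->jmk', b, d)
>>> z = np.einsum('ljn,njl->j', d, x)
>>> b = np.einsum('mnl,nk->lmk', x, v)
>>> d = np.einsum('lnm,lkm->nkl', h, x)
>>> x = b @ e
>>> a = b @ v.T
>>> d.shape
(2, 17, 2)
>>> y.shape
(7, 3, 2)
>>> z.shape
(17,)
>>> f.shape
(2, 17, 2)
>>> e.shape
(3, 17)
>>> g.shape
(7, 3, 3)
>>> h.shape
(2, 2, 11)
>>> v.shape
(17, 3)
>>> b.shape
(11, 2, 3)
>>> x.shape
(11, 2, 17)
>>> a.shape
(11, 2, 17)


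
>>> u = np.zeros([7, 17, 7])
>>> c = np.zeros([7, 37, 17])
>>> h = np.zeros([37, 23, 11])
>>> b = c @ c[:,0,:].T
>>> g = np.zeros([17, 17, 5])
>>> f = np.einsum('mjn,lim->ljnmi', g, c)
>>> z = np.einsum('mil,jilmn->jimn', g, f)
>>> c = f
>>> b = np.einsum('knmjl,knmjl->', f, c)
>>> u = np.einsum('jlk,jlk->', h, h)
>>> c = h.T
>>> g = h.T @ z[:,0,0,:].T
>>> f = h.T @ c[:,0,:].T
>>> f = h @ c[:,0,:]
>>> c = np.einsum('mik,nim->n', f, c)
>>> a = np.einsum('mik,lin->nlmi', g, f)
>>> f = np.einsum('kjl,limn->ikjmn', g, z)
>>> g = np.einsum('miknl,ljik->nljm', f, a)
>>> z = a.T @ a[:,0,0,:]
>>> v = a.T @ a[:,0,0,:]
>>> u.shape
()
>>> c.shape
(11,)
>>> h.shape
(37, 23, 11)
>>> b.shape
()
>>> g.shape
(17, 37, 37, 17)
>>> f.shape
(17, 11, 23, 17, 37)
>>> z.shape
(23, 11, 37, 23)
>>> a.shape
(37, 37, 11, 23)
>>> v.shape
(23, 11, 37, 23)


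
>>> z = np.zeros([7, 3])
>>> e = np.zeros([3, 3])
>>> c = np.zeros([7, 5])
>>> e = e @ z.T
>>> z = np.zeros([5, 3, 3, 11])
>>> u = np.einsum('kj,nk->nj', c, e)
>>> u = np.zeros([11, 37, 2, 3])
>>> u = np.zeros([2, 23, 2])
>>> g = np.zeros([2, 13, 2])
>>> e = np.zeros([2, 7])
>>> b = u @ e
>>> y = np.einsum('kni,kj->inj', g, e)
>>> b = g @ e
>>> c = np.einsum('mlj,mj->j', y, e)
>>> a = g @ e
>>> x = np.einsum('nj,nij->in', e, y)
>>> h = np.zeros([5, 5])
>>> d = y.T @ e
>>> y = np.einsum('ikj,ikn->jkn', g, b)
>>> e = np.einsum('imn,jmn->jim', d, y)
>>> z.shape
(5, 3, 3, 11)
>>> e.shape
(2, 7, 13)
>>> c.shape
(7,)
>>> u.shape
(2, 23, 2)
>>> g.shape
(2, 13, 2)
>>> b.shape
(2, 13, 7)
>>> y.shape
(2, 13, 7)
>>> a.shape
(2, 13, 7)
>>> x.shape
(13, 2)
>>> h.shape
(5, 5)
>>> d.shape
(7, 13, 7)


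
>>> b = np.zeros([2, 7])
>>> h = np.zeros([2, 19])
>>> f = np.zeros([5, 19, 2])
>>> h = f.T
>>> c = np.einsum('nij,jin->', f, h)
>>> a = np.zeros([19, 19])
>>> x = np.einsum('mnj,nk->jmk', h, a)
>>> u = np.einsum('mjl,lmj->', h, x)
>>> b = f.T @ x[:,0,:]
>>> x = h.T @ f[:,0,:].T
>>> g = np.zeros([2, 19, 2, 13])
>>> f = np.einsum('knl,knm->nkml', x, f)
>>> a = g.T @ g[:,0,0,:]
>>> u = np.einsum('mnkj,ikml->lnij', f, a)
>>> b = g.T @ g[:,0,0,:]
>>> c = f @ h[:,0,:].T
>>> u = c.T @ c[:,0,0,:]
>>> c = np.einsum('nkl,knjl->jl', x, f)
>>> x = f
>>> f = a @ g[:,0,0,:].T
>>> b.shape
(13, 2, 19, 13)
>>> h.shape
(2, 19, 5)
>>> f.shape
(13, 2, 19, 2)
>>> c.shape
(2, 5)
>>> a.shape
(13, 2, 19, 13)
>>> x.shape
(19, 5, 2, 5)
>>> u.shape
(2, 2, 5, 2)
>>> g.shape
(2, 19, 2, 13)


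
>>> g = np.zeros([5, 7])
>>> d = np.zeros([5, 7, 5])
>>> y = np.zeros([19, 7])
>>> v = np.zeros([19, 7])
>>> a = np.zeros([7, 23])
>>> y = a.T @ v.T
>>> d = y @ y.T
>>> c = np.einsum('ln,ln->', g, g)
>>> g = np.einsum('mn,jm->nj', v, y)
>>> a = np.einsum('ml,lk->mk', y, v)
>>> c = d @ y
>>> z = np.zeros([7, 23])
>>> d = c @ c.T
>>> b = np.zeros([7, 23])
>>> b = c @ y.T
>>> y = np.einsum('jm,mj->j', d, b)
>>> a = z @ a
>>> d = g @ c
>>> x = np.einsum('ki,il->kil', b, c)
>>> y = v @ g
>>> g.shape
(7, 23)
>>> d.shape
(7, 19)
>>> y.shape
(19, 23)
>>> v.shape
(19, 7)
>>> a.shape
(7, 7)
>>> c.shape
(23, 19)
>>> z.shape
(7, 23)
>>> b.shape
(23, 23)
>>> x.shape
(23, 23, 19)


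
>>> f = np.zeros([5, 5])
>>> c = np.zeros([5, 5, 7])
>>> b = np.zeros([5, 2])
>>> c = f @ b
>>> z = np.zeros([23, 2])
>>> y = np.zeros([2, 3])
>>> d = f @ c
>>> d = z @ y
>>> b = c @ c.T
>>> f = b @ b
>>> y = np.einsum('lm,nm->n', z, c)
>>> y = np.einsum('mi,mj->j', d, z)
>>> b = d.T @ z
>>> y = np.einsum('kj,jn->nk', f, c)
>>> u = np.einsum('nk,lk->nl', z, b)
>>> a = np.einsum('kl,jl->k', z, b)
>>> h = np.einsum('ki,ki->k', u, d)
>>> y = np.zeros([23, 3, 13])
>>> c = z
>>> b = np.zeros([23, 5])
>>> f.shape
(5, 5)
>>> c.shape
(23, 2)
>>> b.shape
(23, 5)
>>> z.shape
(23, 2)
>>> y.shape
(23, 3, 13)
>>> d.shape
(23, 3)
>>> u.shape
(23, 3)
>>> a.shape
(23,)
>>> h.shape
(23,)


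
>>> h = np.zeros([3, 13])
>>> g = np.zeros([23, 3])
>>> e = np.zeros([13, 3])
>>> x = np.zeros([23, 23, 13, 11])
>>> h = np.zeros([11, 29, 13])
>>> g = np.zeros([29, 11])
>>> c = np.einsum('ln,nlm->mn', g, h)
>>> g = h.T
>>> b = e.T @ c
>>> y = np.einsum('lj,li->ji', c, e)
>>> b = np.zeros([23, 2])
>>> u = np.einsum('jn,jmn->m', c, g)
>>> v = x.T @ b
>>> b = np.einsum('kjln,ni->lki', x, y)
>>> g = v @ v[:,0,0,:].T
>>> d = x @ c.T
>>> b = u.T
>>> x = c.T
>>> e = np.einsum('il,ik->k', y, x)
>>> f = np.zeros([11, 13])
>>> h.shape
(11, 29, 13)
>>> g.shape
(11, 13, 23, 11)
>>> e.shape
(13,)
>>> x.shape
(11, 13)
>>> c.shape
(13, 11)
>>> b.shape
(29,)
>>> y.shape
(11, 3)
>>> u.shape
(29,)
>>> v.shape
(11, 13, 23, 2)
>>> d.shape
(23, 23, 13, 13)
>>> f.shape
(11, 13)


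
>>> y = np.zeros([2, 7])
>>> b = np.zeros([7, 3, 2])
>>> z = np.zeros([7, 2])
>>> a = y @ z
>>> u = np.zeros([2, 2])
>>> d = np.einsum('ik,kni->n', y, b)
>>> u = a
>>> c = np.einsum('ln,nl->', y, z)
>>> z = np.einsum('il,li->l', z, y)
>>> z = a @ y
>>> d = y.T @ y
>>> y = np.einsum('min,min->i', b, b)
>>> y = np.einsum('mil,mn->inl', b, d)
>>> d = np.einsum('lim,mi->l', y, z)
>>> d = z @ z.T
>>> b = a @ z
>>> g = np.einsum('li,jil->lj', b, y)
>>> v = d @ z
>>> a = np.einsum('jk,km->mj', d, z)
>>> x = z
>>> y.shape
(3, 7, 2)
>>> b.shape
(2, 7)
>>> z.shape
(2, 7)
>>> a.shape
(7, 2)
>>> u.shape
(2, 2)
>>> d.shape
(2, 2)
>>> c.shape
()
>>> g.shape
(2, 3)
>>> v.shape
(2, 7)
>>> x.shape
(2, 7)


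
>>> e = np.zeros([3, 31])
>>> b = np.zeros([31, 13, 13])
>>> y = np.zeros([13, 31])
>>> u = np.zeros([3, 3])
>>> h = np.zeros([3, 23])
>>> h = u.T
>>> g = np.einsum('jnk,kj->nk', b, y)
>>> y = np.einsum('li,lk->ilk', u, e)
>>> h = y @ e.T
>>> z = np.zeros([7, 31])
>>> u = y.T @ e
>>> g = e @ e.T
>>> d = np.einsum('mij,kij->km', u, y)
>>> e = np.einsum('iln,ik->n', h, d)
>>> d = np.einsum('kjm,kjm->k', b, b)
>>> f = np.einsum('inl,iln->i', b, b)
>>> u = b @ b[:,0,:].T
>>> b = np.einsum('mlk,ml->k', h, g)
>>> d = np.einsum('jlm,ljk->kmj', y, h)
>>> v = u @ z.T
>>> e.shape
(3,)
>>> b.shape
(3,)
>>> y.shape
(3, 3, 31)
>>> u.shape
(31, 13, 31)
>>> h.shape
(3, 3, 3)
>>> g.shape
(3, 3)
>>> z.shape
(7, 31)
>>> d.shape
(3, 31, 3)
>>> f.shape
(31,)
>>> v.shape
(31, 13, 7)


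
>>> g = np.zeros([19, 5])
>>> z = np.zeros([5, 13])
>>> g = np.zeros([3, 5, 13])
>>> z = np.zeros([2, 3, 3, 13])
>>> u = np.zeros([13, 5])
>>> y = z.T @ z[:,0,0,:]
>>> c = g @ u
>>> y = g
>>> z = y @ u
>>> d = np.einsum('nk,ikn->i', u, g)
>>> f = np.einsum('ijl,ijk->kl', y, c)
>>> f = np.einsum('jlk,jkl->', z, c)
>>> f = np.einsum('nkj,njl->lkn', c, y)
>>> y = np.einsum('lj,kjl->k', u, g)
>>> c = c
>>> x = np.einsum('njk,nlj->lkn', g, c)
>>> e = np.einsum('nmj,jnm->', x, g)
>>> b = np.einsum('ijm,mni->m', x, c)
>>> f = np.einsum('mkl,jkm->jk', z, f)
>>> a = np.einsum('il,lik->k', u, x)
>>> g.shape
(3, 5, 13)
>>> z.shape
(3, 5, 5)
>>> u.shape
(13, 5)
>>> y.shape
(3,)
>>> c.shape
(3, 5, 5)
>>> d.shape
(3,)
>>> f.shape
(13, 5)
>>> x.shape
(5, 13, 3)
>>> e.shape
()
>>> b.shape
(3,)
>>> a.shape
(3,)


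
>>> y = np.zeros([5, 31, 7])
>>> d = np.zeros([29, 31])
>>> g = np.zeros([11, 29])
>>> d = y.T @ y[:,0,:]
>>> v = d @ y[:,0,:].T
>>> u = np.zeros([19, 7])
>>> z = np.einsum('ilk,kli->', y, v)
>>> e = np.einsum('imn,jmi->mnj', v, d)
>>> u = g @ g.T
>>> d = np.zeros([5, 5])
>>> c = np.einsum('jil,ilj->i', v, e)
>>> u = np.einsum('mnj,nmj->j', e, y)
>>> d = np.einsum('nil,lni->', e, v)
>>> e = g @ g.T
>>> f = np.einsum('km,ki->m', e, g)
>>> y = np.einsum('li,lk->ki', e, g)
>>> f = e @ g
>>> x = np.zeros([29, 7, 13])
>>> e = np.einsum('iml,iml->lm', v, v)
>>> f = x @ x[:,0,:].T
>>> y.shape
(29, 11)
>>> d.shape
()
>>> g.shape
(11, 29)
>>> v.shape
(7, 31, 5)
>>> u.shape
(7,)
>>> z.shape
()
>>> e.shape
(5, 31)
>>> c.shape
(31,)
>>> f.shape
(29, 7, 29)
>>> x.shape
(29, 7, 13)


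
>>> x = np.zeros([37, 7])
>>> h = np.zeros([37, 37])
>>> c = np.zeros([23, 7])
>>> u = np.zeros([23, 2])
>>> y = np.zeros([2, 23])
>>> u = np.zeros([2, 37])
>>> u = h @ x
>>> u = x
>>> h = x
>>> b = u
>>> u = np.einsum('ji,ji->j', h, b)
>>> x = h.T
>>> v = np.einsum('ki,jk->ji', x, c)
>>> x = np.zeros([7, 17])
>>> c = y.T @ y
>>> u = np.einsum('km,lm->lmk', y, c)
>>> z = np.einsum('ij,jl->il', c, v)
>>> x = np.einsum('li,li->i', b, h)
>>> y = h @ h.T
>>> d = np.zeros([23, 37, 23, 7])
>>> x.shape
(7,)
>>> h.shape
(37, 7)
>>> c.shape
(23, 23)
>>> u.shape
(23, 23, 2)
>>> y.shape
(37, 37)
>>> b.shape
(37, 7)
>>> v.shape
(23, 37)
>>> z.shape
(23, 37)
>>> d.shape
(23, 37, 23, 7)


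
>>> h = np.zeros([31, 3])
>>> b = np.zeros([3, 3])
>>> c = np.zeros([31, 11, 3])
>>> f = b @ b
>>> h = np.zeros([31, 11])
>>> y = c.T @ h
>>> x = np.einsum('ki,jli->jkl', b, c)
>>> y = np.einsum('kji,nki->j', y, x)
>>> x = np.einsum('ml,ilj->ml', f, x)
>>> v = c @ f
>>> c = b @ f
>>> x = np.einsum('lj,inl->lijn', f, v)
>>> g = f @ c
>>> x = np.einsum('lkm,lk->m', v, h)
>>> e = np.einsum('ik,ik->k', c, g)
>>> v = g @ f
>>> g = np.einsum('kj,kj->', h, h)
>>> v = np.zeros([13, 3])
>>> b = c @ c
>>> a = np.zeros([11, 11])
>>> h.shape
(31, 11)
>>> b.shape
(3, 3)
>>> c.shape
(3, 3)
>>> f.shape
(3, 3)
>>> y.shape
(11,)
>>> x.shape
(3,)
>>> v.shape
(13, 3)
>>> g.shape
()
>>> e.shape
(3,)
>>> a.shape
(11, 11)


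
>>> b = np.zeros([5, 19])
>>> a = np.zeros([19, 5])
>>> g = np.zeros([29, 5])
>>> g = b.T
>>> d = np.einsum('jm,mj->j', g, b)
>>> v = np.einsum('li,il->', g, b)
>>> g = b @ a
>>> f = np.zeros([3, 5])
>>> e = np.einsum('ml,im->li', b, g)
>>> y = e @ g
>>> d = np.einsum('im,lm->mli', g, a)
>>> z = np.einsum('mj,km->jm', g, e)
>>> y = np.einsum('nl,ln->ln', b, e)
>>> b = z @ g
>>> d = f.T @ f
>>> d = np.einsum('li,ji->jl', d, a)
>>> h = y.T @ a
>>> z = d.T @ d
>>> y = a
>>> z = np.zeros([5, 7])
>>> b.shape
(5, 5)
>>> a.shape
(19, 5)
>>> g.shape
(5, 5)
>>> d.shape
(19, 5)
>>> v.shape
()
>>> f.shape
(3, 5)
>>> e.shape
(19, 5)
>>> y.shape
(19, 5)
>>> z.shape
(5, 7)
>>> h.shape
(5, 5)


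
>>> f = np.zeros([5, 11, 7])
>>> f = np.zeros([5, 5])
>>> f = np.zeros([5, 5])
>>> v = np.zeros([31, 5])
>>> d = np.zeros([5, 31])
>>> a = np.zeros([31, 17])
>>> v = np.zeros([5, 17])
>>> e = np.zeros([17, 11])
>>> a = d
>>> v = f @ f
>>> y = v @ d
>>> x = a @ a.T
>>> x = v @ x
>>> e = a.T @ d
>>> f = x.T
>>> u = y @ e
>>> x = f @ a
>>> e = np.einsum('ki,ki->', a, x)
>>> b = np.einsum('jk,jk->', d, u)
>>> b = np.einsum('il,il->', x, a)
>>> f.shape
(5, 5)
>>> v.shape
(5, 5)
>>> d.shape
(5, 31)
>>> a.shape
(5, 31)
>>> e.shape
()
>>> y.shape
(5, 31)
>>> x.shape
(5, 31)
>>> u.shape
(5, 31)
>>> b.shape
()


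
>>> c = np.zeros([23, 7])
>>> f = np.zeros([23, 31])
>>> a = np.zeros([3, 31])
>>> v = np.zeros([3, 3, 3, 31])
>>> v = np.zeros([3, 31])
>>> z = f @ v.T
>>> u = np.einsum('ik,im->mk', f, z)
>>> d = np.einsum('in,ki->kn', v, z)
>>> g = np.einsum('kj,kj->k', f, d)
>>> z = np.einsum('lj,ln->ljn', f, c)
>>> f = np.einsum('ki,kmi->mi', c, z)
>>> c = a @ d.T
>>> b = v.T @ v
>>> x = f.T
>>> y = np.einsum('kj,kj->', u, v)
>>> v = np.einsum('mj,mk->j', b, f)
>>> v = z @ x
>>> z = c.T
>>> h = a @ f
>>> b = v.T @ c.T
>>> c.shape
(3, 23)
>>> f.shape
(31, 7)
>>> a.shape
(3, 31)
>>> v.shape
(23, 31, 31)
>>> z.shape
(23, 3)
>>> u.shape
(3, 31)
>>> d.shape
(23, 31)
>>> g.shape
(23,)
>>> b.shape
(31, 31, 3)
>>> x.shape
(7, 31)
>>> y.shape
()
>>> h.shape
(3, 7)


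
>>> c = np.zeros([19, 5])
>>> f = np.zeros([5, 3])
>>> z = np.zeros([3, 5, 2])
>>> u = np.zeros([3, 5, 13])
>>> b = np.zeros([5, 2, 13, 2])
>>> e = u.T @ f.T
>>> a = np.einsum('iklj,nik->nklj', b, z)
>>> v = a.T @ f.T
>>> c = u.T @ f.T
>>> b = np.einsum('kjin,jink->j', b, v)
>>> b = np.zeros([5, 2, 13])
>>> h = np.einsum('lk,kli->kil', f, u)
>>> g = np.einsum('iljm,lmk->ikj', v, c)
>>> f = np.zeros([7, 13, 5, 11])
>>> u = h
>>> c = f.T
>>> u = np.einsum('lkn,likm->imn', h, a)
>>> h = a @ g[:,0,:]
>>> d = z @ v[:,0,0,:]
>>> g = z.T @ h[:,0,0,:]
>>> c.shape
(11, 5, 13, 7)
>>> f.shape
(7, 13, 5, 11)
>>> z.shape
(3, 5, 2)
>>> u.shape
(2, 2, 5)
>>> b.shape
(5, 2, 13)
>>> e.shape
(13, 5, 5)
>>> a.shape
(3, 2, 13, 2)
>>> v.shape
(2, 13, 2, 5)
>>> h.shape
(3, 2, 13, 2)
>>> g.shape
(2, 5, 2)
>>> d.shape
(3, 5, 5)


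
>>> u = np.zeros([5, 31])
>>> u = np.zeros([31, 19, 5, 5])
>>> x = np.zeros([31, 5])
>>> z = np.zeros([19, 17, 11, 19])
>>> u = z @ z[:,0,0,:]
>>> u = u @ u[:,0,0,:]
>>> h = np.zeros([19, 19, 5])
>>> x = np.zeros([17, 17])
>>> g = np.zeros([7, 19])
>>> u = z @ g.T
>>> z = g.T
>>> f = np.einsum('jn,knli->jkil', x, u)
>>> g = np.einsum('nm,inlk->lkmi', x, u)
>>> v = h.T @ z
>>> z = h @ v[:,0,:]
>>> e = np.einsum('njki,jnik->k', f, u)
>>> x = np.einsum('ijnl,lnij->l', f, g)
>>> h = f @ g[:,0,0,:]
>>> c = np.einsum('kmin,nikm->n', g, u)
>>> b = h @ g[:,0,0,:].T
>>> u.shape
(19, 17, 11, 7)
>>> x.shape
(11,)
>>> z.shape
(19, 19, 7)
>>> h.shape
(17, 19, 7, 19)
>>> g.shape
(11, 7, 17, 19)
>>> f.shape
(17, 19, 7, 11)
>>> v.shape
(5, 19, 7)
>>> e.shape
(7,)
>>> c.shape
(19,)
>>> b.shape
(17, 19, 7, 11)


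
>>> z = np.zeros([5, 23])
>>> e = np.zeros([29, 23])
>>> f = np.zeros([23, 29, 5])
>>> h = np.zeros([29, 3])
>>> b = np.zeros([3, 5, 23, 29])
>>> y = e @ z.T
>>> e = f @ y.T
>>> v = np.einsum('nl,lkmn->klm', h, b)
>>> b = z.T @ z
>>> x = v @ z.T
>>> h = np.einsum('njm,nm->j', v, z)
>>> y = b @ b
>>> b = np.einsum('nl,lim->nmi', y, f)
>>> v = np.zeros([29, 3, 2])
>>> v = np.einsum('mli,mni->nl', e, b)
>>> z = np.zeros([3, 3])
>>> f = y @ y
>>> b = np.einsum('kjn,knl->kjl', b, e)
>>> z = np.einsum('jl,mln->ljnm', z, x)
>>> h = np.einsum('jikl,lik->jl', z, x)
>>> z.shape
(3, 3, 5, 5)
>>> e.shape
(23, 29, 29)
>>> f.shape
(23, 23)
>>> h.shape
(3, 5)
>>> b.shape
(23, 5, 29)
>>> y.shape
(23, 23)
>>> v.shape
(5, 29)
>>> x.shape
(5, 3, 5)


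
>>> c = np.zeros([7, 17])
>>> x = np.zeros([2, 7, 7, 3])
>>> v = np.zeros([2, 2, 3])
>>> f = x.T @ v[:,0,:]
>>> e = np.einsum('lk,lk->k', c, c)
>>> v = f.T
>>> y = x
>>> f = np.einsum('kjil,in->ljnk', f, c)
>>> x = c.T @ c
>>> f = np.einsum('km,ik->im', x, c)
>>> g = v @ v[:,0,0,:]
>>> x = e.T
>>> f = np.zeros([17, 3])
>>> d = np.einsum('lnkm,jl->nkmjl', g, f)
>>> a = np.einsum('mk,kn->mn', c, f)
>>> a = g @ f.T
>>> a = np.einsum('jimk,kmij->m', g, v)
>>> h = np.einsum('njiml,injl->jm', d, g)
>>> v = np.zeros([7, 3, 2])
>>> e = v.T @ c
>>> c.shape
(7, 17)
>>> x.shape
(17,)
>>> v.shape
(7, 3, 2)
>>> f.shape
(17, 3)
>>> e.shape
(2, 3, 17)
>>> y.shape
(2, 7, 7, 3)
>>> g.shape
(3, 7, 7, 3)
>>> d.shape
(7, 7, 3, 17, 3)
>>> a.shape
(7,)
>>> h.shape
(7, 17)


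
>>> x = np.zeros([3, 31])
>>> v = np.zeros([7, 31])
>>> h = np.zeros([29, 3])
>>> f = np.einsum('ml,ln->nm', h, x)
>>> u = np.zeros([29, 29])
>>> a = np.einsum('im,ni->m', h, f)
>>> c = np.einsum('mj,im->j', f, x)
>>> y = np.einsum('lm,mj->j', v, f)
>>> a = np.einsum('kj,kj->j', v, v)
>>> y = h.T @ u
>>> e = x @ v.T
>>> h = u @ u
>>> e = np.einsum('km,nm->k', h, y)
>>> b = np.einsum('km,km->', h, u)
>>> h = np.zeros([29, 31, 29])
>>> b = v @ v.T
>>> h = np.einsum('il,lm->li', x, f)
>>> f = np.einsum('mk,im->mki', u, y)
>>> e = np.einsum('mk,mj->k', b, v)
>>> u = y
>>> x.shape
(3, 31)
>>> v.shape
(7, 31)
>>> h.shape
(31, 3)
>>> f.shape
(29, 29, 3)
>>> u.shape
(3, 29)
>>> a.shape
(31,)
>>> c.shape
(29,)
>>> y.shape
(3, 29)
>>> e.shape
(7,)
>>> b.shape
(7, 7)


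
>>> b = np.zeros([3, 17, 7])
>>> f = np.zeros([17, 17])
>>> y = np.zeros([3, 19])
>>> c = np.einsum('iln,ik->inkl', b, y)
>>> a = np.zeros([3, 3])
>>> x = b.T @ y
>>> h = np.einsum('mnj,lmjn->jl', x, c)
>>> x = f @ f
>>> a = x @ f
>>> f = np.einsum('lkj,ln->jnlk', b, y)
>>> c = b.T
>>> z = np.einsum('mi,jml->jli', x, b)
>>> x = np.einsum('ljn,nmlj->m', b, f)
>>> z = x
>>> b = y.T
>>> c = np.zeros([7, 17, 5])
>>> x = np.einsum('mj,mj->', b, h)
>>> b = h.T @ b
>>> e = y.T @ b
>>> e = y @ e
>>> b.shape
(3, 3)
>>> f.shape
(7, 19, 3, 17)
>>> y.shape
(3, 19)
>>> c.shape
(7, 17, 5)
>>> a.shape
(17, 17)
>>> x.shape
()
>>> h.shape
(19, 3)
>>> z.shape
(19,)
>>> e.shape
(3, 3)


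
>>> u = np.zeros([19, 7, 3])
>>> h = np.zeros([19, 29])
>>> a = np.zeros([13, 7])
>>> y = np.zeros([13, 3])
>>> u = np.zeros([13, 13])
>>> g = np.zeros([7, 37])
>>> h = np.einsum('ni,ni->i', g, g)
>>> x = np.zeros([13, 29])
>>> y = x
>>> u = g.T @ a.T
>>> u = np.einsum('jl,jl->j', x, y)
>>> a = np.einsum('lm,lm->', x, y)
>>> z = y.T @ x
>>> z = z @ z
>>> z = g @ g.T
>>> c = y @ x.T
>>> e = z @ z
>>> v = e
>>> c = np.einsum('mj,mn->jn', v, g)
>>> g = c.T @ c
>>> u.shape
(13,)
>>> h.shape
(37,)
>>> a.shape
()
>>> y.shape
(13, 29)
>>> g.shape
(37, 37)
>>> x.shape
(13, 29)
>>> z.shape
(7, 7)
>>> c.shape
(7, 37)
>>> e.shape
(7, 7)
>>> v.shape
(7, 7)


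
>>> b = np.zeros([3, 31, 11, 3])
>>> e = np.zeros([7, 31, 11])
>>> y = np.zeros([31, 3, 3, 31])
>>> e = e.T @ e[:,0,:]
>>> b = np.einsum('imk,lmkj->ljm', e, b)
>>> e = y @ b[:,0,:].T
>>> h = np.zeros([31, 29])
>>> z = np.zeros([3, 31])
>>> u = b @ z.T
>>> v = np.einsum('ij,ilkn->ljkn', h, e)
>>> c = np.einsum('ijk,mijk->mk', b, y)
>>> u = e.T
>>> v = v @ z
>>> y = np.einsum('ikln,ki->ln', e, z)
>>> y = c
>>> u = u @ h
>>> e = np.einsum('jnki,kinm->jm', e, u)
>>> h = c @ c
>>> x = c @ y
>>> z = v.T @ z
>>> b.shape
(3, 3, 31)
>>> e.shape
(31, 29)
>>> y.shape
(31, 31)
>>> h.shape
(31, 31)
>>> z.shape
(31, 3, 29, 31)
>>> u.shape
(3, 3, 3, 29)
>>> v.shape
(3, 29, 3, 31)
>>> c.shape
(31, 31)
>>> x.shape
(31, 31)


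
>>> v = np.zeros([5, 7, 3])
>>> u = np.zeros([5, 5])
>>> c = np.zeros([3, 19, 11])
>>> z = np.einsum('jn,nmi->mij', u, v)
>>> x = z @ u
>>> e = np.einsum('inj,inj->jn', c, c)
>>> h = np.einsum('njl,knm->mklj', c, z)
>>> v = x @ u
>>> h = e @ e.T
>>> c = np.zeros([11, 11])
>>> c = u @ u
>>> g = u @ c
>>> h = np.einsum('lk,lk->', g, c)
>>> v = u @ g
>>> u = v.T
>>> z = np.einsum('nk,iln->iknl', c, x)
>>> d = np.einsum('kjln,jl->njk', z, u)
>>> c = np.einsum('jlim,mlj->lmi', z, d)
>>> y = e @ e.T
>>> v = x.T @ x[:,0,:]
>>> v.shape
(5, 3, 5)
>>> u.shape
(5, 5)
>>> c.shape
(5, 3, 5)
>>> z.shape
(7, 5, 5, 3)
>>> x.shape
(7, 3, 5)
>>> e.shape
(11, 19)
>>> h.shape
()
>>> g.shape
(5, 5)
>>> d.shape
(3, 5, 7)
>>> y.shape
(11, 11)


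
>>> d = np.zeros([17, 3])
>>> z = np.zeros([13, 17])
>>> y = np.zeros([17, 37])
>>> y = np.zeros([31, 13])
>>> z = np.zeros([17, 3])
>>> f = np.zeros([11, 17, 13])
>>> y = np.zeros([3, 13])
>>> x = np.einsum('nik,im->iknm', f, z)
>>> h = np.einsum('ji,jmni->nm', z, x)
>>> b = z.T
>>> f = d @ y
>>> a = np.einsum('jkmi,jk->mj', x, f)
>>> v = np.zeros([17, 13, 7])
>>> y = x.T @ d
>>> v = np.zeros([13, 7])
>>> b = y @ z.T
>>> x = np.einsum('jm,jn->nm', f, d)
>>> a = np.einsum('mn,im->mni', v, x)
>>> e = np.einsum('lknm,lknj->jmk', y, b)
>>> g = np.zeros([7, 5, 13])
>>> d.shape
(17, 3)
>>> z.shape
(17, 3)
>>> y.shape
(3, 11, 13, 3)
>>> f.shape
(17, 13)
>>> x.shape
(3, 13)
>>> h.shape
(11, 13)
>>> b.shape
(3, 11, 13, 17)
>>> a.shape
(13, 7, 3)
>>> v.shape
(13, 7)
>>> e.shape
(17, 3, 11)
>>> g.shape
(7, 5, 13)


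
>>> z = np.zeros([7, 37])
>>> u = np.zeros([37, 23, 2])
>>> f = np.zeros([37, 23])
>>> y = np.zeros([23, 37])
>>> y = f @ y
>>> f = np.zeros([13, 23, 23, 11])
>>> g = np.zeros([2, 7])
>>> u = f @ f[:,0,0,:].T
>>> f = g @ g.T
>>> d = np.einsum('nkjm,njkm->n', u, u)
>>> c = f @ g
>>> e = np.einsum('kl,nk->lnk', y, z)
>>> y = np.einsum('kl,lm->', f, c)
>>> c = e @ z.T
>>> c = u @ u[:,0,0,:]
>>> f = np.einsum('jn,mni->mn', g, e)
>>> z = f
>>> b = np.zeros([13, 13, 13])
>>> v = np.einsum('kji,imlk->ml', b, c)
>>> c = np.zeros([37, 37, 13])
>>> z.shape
(37, 7)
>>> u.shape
(13, 23, 23, 13)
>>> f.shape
(37, 7)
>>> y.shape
()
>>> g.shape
(2, 7)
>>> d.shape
(13,)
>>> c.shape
(37, 37, 13)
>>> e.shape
(37, 7, 37)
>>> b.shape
(13, 13, 13)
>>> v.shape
(23, 23)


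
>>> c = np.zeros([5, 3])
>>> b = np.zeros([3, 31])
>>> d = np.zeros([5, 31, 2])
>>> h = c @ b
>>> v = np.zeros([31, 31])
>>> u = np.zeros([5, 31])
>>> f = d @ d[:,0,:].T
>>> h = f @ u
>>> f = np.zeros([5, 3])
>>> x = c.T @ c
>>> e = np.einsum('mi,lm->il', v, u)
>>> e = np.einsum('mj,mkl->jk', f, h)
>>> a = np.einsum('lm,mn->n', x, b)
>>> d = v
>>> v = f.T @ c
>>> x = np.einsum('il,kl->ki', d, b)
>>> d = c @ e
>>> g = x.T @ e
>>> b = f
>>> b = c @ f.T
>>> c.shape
(5, 3)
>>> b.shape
(5, 5)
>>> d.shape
(5, 31)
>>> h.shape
(5, 31, 31)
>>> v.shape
(3, 3)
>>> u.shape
(5, 31)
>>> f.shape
(5, 3)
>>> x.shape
(3, 31)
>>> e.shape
(3, 31)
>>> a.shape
(31,)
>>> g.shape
(31, 31)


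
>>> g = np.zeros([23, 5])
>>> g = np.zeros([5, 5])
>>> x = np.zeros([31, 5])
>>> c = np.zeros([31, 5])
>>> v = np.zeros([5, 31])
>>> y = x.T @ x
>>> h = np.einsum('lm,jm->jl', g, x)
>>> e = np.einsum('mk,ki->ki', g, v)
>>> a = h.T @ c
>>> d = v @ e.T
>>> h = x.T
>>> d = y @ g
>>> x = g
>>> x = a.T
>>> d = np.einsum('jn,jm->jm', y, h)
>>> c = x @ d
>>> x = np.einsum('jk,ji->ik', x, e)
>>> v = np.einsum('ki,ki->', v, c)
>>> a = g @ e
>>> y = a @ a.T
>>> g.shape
(5, 5)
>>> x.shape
(31, 5)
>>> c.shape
(5, 31)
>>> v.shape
()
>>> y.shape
(5, 5)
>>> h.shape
(5, 31)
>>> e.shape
(5, 31)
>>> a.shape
(5, 31)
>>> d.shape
(5, 31)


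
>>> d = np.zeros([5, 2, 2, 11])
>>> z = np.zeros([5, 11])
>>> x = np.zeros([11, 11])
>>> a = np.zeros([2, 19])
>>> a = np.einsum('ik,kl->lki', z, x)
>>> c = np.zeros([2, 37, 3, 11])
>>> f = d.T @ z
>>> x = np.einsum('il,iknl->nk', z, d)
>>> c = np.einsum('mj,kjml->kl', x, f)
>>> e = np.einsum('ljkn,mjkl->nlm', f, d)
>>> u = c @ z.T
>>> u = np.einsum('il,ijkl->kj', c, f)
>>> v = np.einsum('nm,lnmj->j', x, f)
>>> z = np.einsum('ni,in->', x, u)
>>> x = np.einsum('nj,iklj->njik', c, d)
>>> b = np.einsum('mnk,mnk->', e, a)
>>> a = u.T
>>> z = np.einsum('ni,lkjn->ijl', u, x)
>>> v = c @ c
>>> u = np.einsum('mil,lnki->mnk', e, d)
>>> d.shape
(5, 2, 2, 11)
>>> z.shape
(2, 5, 11)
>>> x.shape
(11, 11, 5, 2)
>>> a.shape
(2, 2)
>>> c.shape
(11, 11)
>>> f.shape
(11, 2, 2, 11)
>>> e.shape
(11, 11, 5)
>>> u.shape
(11, 2, 2)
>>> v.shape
(11, 11)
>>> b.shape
()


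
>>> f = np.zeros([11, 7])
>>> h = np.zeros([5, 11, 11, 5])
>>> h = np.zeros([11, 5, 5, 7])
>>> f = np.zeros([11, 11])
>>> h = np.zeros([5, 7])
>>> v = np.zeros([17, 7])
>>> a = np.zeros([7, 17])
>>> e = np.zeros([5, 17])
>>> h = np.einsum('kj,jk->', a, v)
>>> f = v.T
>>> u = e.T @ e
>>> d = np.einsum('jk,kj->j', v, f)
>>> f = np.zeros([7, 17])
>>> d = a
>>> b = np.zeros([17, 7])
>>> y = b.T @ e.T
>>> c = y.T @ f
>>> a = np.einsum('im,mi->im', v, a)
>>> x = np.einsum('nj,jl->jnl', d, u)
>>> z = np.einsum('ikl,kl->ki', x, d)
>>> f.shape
(7, 17)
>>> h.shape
()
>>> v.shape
(17, 7)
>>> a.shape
(17, 7)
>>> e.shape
(5, 17)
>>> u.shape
(17, 17)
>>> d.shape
(7, 17)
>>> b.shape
(17, 7)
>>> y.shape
(7, 5)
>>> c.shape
(5, 17)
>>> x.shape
(17, 7, 17)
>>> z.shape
(7, 17)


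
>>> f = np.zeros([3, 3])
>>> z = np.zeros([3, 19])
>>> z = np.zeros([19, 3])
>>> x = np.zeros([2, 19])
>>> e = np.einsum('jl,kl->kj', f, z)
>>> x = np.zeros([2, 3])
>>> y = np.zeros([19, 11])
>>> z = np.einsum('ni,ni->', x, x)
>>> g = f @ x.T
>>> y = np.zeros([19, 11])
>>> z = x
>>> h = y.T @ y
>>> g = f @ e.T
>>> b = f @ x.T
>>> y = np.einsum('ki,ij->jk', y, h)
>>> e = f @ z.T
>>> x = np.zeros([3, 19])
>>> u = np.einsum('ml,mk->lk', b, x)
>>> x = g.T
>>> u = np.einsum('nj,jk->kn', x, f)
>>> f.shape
(3, 3)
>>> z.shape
(2, 3)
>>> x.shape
(19, 3)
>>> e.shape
(3, 2)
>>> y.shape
(11, 19)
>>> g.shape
(3, 19)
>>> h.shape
(11, 11)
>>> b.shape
(3, 2)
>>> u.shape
(3, 19)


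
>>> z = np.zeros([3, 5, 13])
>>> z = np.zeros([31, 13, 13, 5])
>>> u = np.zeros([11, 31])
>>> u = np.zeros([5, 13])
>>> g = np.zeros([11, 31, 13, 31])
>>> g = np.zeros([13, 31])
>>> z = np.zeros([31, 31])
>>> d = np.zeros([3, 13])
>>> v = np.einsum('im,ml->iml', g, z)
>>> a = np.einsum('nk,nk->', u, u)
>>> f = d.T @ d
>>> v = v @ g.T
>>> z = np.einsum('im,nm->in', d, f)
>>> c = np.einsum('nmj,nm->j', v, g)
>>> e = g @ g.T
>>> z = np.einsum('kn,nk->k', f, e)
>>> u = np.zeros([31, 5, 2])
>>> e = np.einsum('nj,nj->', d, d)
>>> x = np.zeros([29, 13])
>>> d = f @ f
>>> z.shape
(13,)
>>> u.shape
(31, 5, 2)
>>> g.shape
(13, 31)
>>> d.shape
(13, 13)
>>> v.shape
(13, 31, 13)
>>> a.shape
()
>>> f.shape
(13, 13)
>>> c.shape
(13,)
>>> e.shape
()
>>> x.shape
(29, 13)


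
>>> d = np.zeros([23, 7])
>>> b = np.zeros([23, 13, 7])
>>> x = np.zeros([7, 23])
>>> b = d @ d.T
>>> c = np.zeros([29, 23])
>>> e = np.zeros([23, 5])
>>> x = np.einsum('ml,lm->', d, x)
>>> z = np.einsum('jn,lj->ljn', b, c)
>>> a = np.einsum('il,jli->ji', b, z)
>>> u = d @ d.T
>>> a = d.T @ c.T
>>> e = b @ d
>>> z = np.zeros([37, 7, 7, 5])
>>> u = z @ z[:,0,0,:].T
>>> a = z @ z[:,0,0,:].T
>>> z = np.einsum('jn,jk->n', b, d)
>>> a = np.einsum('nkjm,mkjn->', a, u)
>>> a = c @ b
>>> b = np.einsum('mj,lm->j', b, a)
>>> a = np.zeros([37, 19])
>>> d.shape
(23, 7)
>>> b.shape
(23,)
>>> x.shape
()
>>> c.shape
(29, 23)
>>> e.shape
(23, 7)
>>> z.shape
(23,)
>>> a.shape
(37, 19)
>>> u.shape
(37, 7, 7, 37)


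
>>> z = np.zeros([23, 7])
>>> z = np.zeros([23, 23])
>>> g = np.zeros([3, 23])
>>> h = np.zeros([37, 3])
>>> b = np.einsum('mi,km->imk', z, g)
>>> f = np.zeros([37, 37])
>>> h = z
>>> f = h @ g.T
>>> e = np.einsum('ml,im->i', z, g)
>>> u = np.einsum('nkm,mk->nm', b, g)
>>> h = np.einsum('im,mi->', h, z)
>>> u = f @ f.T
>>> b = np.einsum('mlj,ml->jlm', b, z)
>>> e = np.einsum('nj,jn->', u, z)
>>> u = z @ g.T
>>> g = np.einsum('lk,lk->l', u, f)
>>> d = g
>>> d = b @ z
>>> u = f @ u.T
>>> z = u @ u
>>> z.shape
(23, 23)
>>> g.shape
(23,)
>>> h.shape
()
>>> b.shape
(3, 23, 23)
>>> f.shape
(23, 3)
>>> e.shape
()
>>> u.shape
(23, 23)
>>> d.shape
(3, 23, 23)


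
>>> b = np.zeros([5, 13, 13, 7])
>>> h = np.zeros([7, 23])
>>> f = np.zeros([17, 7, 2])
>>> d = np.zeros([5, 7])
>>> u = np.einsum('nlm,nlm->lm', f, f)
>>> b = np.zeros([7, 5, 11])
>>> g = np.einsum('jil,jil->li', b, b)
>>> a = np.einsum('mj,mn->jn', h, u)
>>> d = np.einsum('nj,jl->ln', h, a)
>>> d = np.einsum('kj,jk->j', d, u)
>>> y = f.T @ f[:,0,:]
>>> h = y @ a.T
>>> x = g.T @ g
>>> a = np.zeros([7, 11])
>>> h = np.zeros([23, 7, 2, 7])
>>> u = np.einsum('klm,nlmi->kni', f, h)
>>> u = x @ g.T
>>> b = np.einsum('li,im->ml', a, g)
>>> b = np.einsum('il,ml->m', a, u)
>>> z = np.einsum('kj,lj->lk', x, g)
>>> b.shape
(5,)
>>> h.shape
(23, 7, 2, 7)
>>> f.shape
(17, 7, 2)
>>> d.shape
(7,)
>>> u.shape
(5, 11)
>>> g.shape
(11, 5)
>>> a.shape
(7, 11)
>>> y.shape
(2, 7, 2)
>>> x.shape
(5, 5)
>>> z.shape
(11, 5)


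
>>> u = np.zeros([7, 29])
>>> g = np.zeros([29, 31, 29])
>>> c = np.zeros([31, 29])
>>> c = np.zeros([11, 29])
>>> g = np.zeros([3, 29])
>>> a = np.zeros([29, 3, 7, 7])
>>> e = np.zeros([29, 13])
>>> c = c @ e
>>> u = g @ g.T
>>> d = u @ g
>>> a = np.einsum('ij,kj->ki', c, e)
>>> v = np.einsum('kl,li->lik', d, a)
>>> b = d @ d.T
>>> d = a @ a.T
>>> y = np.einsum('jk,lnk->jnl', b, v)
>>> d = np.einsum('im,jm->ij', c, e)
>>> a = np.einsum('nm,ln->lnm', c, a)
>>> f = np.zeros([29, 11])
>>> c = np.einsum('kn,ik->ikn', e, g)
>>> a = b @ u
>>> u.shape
(3, 3)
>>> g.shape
(3, 29)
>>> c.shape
(3, 29, 13)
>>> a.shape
(3, 3)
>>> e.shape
(29, 13)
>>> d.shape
(11, 29)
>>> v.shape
(29, 11, 3)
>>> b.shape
(3, 3)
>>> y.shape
(3, 11, 29)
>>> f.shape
(29, 11)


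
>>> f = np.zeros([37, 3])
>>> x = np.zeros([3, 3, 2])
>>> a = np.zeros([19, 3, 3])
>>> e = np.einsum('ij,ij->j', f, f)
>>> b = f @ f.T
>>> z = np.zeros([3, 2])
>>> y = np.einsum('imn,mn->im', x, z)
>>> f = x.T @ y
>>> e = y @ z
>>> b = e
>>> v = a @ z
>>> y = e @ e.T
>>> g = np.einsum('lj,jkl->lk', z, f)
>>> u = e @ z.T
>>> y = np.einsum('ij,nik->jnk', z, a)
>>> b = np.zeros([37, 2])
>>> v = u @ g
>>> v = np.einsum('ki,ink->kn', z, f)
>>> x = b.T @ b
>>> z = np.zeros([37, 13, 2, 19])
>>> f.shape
(2, 3, 3)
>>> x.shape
(2, 2)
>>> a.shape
(19, 3, 3)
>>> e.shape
(3, 2)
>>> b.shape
(37, 2)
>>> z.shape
(37, 13, 2, 19)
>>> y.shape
(2, 19, 3)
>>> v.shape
(3, 3)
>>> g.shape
(3, 3)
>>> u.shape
(3, 3)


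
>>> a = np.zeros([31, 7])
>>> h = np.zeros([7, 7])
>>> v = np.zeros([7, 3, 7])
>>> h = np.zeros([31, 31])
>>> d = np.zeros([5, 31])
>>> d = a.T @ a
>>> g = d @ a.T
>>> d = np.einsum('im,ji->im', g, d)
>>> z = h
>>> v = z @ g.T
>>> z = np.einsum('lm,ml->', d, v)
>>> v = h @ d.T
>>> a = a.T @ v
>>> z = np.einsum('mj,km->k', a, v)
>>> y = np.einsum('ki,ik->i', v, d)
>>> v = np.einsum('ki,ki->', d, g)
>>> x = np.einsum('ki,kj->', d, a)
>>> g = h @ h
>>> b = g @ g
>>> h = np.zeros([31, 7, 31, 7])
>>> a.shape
(7, 7)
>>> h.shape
(31, 7, 31, 7)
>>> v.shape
()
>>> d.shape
(7, 31)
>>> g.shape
(31, 31)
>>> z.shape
(31,)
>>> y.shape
(7,)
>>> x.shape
()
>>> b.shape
(31, 31)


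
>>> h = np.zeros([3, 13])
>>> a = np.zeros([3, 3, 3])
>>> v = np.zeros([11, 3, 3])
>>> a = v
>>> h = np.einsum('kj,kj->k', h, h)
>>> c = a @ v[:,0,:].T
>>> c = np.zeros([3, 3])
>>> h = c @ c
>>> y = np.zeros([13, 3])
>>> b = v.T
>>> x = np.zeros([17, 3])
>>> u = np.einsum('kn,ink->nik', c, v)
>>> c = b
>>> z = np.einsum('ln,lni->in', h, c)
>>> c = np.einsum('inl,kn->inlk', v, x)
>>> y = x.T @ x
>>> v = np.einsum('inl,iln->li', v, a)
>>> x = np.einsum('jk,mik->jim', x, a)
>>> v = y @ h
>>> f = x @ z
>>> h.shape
(3, 3)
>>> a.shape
(11, 3, 3)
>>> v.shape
(3, 3)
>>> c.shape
(11, 3, 3, 17)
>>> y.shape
(3, 3)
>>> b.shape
(3, 3, 11)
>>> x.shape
(17, 3, 11)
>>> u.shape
(3, 11, 3)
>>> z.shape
(11, 3)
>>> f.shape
(17, 3, 3)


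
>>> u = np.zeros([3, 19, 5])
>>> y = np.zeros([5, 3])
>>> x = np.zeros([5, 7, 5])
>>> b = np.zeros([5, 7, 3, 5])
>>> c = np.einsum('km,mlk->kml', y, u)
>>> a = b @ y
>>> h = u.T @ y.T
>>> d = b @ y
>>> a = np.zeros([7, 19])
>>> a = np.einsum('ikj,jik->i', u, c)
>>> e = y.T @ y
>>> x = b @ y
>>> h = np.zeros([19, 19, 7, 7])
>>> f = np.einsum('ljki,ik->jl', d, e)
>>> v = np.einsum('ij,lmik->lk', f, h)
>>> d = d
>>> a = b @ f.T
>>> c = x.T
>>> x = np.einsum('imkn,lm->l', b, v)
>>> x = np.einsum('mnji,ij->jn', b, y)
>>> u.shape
(3, 19, 5)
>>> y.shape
(5, 3)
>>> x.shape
(3, 7)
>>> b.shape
(5, 7, 3, 5)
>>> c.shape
(3, 3, 7, 5)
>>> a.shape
(5, 7, 3, 7)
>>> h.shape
(19, 19, 7, 7)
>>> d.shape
(5, 7, 3, 3)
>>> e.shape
(3, 3)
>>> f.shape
(7, 5)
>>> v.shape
(19, 7)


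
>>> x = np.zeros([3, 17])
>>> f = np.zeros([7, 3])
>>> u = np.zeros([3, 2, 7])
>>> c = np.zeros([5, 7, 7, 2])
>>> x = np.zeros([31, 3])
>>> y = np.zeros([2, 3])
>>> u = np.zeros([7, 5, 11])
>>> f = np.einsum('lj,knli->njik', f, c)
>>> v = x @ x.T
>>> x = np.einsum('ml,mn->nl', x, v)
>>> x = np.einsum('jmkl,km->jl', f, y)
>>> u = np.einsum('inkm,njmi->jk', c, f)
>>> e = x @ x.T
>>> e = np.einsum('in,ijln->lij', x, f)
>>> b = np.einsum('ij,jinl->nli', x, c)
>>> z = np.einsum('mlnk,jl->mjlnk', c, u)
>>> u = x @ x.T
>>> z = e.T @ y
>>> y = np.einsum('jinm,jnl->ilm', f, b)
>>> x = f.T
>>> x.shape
(5, 2, 3, 7)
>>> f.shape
(7, 3, 2, 5)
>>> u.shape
(7, 7)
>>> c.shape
(5, 7, 7, 2)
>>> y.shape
(3, 7, 5)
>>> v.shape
(31, 31)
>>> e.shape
(2, 7, 3)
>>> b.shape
(7, 2, 7)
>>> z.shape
(3, 7, 3)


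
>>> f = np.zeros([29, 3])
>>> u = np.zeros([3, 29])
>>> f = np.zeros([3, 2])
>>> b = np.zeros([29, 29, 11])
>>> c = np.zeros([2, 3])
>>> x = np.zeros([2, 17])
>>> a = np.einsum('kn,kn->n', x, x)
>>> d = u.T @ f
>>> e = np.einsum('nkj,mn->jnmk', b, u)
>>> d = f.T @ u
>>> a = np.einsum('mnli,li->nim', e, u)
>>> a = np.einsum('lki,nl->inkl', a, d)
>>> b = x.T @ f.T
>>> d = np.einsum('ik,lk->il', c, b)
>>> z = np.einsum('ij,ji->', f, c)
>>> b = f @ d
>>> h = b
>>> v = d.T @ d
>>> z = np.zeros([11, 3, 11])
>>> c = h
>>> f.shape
(3, 2)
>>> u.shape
(3, 29)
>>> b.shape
(3, 17)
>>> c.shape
(3, 17)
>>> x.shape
(2, 17)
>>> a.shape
(11, 2, 29, 29)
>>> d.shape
(2, 17)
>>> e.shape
(11, 29, 3, 29)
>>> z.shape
(11, 3, 11)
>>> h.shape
(3, 17)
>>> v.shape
(17, 17)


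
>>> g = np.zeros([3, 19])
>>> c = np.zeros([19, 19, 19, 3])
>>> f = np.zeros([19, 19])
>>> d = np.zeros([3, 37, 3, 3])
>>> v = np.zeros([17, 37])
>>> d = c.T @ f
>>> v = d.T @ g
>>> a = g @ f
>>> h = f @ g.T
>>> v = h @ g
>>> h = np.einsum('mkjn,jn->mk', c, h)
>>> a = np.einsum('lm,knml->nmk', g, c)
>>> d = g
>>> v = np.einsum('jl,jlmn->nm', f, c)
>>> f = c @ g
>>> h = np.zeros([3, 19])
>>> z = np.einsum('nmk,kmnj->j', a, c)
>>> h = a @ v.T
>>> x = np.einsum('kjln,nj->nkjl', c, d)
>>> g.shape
(3, 19)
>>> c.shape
(19, 19, 19, 3)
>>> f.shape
(19, 19, 19, 19)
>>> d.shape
(3, 19)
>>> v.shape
(3, 19)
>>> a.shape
(19, 19, 19)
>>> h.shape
(19, 19, 3)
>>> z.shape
(3,)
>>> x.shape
(3, 19, 19, 19)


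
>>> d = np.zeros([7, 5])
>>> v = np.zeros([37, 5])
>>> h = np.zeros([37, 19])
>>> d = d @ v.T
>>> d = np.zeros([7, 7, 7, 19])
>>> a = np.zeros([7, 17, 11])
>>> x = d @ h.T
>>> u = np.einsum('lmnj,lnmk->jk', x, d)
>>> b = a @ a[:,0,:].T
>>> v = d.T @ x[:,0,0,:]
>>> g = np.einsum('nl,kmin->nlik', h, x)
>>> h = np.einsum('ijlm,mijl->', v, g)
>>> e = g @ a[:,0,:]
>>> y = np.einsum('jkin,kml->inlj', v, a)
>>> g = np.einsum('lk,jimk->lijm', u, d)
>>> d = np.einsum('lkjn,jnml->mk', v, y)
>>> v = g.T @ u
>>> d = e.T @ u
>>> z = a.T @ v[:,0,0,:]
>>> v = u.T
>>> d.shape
(11, 7, 19, 19)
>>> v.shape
(19, 37)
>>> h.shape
()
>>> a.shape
(7, 17, 11)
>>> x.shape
(7, 7, 7, 37)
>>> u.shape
(37, 19)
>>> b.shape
(7, 17, 7)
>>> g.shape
(37, 7, 7, 7)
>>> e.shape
(37, 19, 7, 11)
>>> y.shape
(7, 37, 11, 19)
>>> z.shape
(11, 17, 19)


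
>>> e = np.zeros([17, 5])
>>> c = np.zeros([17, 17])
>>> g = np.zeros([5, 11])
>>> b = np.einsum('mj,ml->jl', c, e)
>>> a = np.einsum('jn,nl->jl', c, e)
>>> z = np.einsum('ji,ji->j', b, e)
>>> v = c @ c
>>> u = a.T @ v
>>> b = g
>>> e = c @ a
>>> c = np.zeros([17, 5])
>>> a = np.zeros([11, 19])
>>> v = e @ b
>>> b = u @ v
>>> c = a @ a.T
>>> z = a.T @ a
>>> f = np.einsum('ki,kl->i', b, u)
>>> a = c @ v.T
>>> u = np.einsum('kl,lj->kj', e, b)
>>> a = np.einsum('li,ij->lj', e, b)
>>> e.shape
(17, 5)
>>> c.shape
(11, 11)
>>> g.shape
(5, 11)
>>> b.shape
(5, 11)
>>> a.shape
(17, 11)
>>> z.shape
(19, 19)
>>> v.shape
(17, 11)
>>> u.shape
(17, 11)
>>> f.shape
(11,)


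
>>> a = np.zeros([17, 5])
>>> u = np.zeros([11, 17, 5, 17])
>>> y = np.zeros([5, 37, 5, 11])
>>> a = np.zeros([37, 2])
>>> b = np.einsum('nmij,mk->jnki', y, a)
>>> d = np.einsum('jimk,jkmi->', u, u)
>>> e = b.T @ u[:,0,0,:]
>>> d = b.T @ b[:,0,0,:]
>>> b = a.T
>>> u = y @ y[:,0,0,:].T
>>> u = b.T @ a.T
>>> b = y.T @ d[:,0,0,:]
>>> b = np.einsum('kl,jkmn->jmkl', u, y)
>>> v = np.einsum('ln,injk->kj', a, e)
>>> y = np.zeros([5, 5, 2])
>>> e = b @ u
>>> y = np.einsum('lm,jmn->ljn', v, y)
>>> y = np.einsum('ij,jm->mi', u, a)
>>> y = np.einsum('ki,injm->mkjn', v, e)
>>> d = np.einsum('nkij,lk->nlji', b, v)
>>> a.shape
(37, 2)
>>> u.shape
(37, 37)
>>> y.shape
(37, 17, 37, 5)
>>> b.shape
(5, 5, 37, 37)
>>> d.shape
(5, 17, 37, 37)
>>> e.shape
(5, 5, 37, 37)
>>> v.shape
(17, 5)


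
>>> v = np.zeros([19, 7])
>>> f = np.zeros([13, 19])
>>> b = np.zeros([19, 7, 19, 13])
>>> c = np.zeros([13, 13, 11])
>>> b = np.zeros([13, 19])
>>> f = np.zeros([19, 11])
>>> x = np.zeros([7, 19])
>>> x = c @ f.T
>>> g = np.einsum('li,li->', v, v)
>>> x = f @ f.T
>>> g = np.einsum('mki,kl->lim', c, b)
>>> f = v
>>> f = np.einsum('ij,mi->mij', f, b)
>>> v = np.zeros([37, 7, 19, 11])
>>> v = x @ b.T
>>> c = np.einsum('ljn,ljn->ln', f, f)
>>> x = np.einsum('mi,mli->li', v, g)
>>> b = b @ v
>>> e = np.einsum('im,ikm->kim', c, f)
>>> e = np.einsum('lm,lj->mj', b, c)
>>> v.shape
(19, 13)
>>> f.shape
(13, 19, 7)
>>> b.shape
(13, 13)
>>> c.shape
(13, 7)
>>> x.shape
(11, 13)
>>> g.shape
(19, 11, 13)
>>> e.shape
(13, 7)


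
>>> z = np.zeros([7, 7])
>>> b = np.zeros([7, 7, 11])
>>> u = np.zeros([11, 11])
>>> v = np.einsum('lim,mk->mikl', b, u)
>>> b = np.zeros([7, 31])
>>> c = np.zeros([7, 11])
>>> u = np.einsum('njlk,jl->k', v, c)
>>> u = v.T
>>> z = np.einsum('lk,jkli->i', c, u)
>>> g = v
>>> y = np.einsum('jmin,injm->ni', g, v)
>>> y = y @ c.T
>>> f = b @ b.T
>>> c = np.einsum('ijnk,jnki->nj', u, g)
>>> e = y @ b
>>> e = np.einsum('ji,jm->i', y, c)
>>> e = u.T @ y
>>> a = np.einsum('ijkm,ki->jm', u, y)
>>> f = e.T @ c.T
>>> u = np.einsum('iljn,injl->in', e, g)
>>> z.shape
(11,)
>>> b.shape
(7, 31)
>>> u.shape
(11, 7)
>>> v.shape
(11, 7, 11, 7)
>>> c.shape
(7, 11)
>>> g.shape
(11, 7, 11, 7)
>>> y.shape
(7, 7)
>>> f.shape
(7, 11, 7, 7)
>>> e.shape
(11, 7, 11, 7)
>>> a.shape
(11, 11)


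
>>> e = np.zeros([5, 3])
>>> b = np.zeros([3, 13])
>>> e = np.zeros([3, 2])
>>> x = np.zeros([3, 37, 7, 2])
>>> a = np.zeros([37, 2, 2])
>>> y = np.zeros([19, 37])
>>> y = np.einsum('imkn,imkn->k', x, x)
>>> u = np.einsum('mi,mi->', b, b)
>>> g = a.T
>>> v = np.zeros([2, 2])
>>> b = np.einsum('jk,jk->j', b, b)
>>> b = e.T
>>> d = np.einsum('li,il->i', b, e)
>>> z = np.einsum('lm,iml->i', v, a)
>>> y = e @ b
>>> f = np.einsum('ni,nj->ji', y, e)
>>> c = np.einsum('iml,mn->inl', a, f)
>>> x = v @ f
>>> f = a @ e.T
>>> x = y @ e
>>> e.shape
(3, 2)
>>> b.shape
(2, 3)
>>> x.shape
(3, 2)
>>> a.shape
(37, 2, 2)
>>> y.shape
(3, 3)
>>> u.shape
()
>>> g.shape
(2, 2, 37)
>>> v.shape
(2, 2)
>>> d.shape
(3,)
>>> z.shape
(37,)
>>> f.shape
(37, 2, 3)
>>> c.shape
(37, 3, 2)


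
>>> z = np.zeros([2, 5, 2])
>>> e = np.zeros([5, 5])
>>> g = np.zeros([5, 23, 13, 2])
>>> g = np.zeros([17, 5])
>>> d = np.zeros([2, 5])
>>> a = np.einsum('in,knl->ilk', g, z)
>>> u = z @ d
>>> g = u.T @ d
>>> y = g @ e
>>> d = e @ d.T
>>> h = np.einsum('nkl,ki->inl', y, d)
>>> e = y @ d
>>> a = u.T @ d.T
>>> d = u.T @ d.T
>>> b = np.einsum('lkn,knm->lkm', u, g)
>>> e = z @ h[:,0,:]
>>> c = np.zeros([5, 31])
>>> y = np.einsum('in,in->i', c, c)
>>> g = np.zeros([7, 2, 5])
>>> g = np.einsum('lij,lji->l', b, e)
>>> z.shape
(2, 5, 2)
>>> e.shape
(2, 5, 5)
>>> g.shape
(2,)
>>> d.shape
(5, 5, 5)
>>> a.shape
(5, 5, 5)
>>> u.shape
(2, 5, 5)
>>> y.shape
(5,)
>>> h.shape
(2, 5, 5)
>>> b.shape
(2, 5, 5)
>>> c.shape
(5, 31)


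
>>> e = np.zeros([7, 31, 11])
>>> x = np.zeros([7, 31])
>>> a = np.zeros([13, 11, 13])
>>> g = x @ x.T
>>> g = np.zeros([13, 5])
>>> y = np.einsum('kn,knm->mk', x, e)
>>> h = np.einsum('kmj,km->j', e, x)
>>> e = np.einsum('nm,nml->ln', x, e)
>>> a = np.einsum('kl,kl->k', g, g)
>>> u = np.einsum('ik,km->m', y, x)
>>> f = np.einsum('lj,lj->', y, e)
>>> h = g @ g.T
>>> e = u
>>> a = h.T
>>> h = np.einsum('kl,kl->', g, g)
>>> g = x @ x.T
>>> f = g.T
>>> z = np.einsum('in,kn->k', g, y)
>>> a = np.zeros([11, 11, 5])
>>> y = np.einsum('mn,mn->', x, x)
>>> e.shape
(31,)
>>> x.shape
(7, 31)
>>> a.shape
(11, 11, 5)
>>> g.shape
(7, 7)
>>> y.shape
()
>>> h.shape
()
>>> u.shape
(31,)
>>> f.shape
(7, 7)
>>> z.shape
(11,)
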